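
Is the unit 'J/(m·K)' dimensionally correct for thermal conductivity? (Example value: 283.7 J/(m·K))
No

thermal conductivity has SI base units: kg * m / (s^3 * K)
J/(m·K) does NOT reduce to kg * m / (s^3 * K); a valid unit for thermal conductivity would be e.g. W/(m·K).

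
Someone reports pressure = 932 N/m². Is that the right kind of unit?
Yes

pressure has SI base units: kg / (m * s^2)
N/m² reduces to the same SI base units, so it is a valid unit for pressure.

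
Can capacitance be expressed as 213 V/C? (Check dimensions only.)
No

capacitance has SI base units: A^2 * s^4 / (kg * m^2)
V/C does NOT reduce to A^2 * s^4 / (kg * m^2); a valid unit for capacitance would be e.g. F.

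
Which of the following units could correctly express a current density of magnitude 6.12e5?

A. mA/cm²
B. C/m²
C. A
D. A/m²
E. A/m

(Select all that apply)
A, D

current density has SI base units: A / m^2

Checking each option against A / m^2:
  A. mA/cm²: ✓ matches
  B. C/m²: ✗ does not match
  C. A: ✗ does not match
  D. A/m²: ✓ matches
  E. A/m: ✗ does not match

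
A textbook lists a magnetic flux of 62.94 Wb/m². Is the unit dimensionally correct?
No

magnetic flux has SI base units: kg * m^2 / (A * s^2)
Wb/m² does NOT reduce to kg * m^2 / (A * s^2); a valid unit for magnetic flux would be e.g. Wb.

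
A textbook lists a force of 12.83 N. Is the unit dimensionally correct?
Yes

force has SI base units: kg * m / s^2
N reduces to the same SI base units, so it is a valid unit for force.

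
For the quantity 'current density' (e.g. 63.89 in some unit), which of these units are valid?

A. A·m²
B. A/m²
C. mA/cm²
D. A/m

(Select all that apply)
B, C

current density has SI base units: A / m^2

Checking each option against A / m^2:
  A. A·m²: ✗ does not match
  B. A/m²: ✓ matches
  C. mA/cm²: ✓ matches
  D. A/m: ✗ does not match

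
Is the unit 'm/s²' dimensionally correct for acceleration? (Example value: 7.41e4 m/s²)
Yes

acceleration has SI base units: m / s^2
m/s² reduces to the same SI base units, so it is a valid unit for acceleration.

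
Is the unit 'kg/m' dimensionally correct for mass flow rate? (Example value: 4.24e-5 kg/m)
No

mass flow rate has SI base units: kg / s
kg/m does NOT reduce to kg / s; a valid unit for mass flow rate would be e.g. kg/s.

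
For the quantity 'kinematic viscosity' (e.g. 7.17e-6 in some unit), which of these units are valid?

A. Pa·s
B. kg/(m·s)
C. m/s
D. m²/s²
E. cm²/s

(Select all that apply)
E

kinematic viscosity has SI base units: m^2 / s

Checking each option against m^2 / s:
  A. Pa·s: ✗ does not match
  B. kg/(m·s): ✗ does not match
  C. m/s: ✗ does not match
  D. m²/s²: ✗ does not match
  E. cm²/s: ✓ matches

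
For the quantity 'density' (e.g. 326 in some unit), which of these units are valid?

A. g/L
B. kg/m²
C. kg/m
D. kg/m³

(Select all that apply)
A, D

density has SI base units: kg / m^3

Checking each option against kg / m^3:
  A. g/L: ✓ matches
  B. kg/m²: ✗ does not match
  C. kg/m: ✗ does not match
  D. kg/m³: ✓ matches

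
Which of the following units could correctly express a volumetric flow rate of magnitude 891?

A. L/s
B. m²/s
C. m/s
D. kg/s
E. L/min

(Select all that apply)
A, E

volumetric flow rate has SI base units: m^3 / s

Checking each option against m^3 / s:
  A. L/s: ✓ matches
  B. m²/s: ✗ does not match
  C. m/s: ✗ does not match
  D. kg/s: ✗ does not match
  E. L/min: ✓ matches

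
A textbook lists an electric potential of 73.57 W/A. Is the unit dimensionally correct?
Yes

electric potential has SI base units: kg * m^2 / (A * s^3)
W/A reduces to the same SI base units, so it is a valid unit for electric potential.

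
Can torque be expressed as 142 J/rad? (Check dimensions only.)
Yes

torque has SI base units: kg * m^2 / s^2
J/rad reduces to the same SI base units, so it is a valid unit for torque.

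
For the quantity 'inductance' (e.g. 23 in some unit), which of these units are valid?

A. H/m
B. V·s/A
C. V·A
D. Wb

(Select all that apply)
B

inductance has SI base units: kg * m^2 / (A^2 * s^2)

Checking each option against kg * m^2 / (A^2 * s^2):
  A. H/m: ✗ does not match
  B. V·s/A: ✓ matches
  C. V·A: ✗ does not match
  D. Wb: ✗ does not match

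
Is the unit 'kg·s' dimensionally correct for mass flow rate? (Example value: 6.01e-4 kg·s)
No

mass flow rate has SI base units: kg / s
kg·s does NOT reduce to kg / s; a valid unit for mass flow rate would be e.g. kg/s.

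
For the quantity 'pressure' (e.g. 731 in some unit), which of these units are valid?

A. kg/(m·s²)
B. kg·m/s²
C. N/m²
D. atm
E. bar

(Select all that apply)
A, C, D, E

pressure has SI base units: kg / (m * s^2)

Checking each option against kg / (m * s^2):
  A. kg/(m·s²): ✓ matches
  B. kg·m/s²: ✗ does not match
  C. N/m²: ✓ matches
  D. atm: ✓ matches
  E. bar: ✓ matches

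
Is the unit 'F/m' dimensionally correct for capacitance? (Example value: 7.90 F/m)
No

capacitance has SI base units: A^2 * s^4 / (kg * m^2)
F/m does NOT reduce to A^2 * s^4 / (kg * m^2); a valid unit for capacitance would be e.g. F.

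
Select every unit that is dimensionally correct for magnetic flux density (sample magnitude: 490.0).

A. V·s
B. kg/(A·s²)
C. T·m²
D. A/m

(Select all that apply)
B

magnetic flux density has SI base units: kg / (A * s^2)

Checking each option against kg / (A * s^2):
  A. V·s: ✗ does not match
  B. kg/(A·s²): ✓ matches
  C. T·m²: ✗ does not match
  D. A/m: ✗ does not match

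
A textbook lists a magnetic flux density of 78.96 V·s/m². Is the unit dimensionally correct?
Yes

magnetic flux density has SI base units: kg / (A * s^2)
V·s/m² reduces to the same SI base units, so it is a valid unit for magnetic flux density.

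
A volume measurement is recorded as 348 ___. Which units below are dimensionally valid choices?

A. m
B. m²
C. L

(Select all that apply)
C

volume has SI base units: m^3

Checking each option against m^3:
  A. m: ✗ does not match
  B. m²: ✗ does not match
  C. L: ✓ matches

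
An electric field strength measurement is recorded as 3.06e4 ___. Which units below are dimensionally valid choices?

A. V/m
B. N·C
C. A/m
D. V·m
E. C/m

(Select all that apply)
A

electric field strength has SI base units: kg * m / (A * s^3)

Checking each option against kg * m / (A * s^3):
  A. V/m: ✓ matches
  B. N·C: ✗ does not match
  C. A/m: ✗ does not match
  D. V·m: ✗ does not match
  E. C/m: ✗ does not match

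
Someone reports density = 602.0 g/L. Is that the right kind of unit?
Yes

density has SI base units: kg / m^3
g/L reduces to the same SI base units, so it is a valid unit for density.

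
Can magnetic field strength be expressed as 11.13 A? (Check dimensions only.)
No

magnetic field strength has SI base units: A / m
A does NOT reduce to A / m; a valid unit for magnetic field strength would be e.g. A/m.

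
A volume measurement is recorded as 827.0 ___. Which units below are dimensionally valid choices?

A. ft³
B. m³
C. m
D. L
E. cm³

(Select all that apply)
A, B, D, E

volume has SI base units: m^3

Checking each option against m^3:
  A. ft³: ✓ matches
  B. m³: ✓ matches
  C. m: ✗ does not match
  D. L: ✓ matches
  E. cm³: ✓ matches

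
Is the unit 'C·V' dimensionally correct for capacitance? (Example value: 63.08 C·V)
No

capacitance has SI base units: A^2 * s^4 / (kg * m^2)
C·V does NOT reduce to A^2 * s^4 / (kg * m^2); a valid unit for capacitance would be e.g. F.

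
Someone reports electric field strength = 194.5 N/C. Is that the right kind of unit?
Yes

electric field strength has SI base units: kg * m / (A * s^3)
N/C reduces to the same SI base units, so it is a valid unit for electric field strength.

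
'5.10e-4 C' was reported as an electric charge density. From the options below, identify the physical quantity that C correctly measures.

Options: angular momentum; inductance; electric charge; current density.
electric charge

electric charge density should have units dimensionally equivalent to A * s / m^3 (e.g. C/m³).
The given unit 'C' reduces to A * s. Of the listed options, that is the dimensionality of electric charge.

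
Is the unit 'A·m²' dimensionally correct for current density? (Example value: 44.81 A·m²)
No

current density has SI base units: A / m^2
A·m² does NOT reduce to A / m^2; a valid unit for current density would be e.g. A/m².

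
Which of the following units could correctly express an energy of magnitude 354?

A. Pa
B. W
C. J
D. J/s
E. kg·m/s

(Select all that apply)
C

energy has SI base units: kg * m^2 / s^2

Checking each option against kg * m^2 / s^2:
  A. Pa: ✗ does not match
  B. W: ✗ does not match
  C. J: ✓ matches
  D. J/s: ✗ does not match
  E. kg·m/s: ✗ does not match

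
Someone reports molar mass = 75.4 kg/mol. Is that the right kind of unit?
Yes

molar mass has SI base units: kg / mol
kg/mol reduces to the same SI base units, so it is a valid unit for molar mass.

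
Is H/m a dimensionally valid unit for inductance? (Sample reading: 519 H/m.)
No

inductance has SI base units: kg * m^2 / (A^2 * s^2)
H/m does NOT reduce to kg * m^2 / (A^2 * s^2); a valid unit for inductance would be e.g. H.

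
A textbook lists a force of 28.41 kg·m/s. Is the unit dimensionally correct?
No

force has SI base units: kg * m / s^2
kg·m/s does NOT reduce to kg * m / s^2; a valid unit for force would be e.g. N.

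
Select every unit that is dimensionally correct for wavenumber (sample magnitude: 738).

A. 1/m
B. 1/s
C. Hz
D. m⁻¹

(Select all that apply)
A, D

wavenumber has SI base units: 1 / m

Checking each option against 1 / m:
  A. 1/m: ✓ matches
  B. 1/s: ✗ does not match
  C. Hz: ✗ does not match
  D. m⁻¹: ✓ matches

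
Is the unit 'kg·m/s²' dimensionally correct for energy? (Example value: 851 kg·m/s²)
No

energy has SI base units: kg * m^2 / s^2
kg·m/s² does NOT reduce to kg * m^2 / s^2; a valid unit for energy would be e.g. J.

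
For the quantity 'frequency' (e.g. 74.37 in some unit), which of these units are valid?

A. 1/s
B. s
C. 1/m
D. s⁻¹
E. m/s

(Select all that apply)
A, D

frequency has SI base units: 1 / s

Checking each option against 1 / s:
  A. 1/s: ✓ matches
  B. s: ✗ does not match
  C. 1/m: ✗ does not match
  D. s⁻¹: ✓ matches
  E. m/s: ✗ does not match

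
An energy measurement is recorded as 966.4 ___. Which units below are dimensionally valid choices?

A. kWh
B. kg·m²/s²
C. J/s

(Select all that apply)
A, B

energy has SI base units: kg * m^2 / s^2

Checking each option against kg * m^2 / s^2:
  A. kWh: ✓ matches
  B. kg·m²/s²: ✓ matches
  C. J/s: ✗ does not match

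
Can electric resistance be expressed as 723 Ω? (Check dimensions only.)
Yes

electric resistance has SI base units: kg * m^2 / (A^2 * s^3)
Ω reduces to the same SI base units, so it is a valid unit for electric resistance.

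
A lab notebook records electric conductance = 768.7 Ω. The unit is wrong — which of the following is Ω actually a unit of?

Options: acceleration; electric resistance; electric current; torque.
electric resistance

electric conductance should have units dimensionally equivalent to A^2 * s^3 / (kg * m^2) (e.g. S).
The given unit 'Ω' reduces to kg * m^2 / (A^2 * s^3). Of the listed options, that is the dimensionality of electric resistance.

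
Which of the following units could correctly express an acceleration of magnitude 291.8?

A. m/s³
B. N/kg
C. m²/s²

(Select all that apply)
B

acceleration has SI base units: m / s^2

Checking each option against m / s^2:
  A. m/s³: ✗ does not match
  B. N/kg: ✓ matches
  C. m²/s²: ✗ does not match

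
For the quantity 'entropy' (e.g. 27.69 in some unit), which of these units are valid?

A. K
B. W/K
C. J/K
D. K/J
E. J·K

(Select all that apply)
C

entropy has SI base units: kg * m^2 / (s^2 * K)

Checking each option against kg * m^2 / (s^2 * K):
  A. K: ✗ does not match
  B. W/K: ✗ does not match
  C. J/K: ✓ matches
  D. K/J: ✗ does not match
  E. J·K: ✗ does not match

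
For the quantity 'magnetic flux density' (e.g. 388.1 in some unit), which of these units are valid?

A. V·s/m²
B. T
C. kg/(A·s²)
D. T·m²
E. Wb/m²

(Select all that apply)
A, B, C, E

magnetic flux density has SI base units: kg / (A * s^2)

Checking each option against kg / (A * s^2):
  A. V·s/m²: ✓ matches
  B. T: ✓ matches
  C. kg/(A·s²): ✓ matches
  D. T·m²: ✗ does not match
  E. Wb/m²: ✓ matches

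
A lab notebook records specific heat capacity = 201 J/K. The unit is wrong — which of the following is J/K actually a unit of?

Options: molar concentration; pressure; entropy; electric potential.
entropy

specific heat capacity should have units dimensionally equivalent to m^2 / (s^2 * K) (e.g. J/(kg·K)).
The given unit 'J/K' reduces to kg * m^2 / (s^2 * K). Of the listed options, that is the dimensionality of entropy.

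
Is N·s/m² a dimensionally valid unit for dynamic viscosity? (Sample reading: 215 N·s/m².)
Yes

dynamic viscosity has SI base units: kg / (m * s)
N·s/m² reduces to the same SI base units, so it is a valid unit for dynamic viscosity.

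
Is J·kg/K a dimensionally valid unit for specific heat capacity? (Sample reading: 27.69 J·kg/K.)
No

specific heat capacity has SI base units: m^2 / (s^2 * K)
J·kg/K does NOT reduce to m^2 / (s^2 * K); a valid unit for specific heat capacity would be e.g. J/(kg·K).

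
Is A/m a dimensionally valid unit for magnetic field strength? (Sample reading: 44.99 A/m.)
Yes

magnetic field strength has SI base units: A / m
A/m reduces to the same SI base units, so it is a valid unit for magnetic field strength.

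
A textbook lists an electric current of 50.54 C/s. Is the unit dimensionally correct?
Yes

electric current has SI base units: A
C/s reduces to the same SI base units, so it is a valid unit for electric current.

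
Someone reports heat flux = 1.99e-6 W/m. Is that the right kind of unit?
No

heat flux has SI base units: kg / s^3
W/m does NOT reduce to kg / s^3; a valid unit for heat flux would be e.g. W/m².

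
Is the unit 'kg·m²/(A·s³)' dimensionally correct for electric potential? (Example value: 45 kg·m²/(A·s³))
Yes

electric potential has SI base units: kg * m^2 / (A * s^3)
kg·m²/(A·s³) reduces to the same SI base units, so it is a valid unit for electric potential.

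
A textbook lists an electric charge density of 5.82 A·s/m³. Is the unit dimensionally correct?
Yes

electric charge density has SI base units: A * s / m^3
A·s/m³ reduces to the same SI base units, so it is a valid unit for electric charge density.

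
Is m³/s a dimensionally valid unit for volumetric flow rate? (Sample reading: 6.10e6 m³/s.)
Yes

volumetric flow rate has SI base units: m^3 / s
m³/s reduces to the same SI base units, so it is a valid unit for volumetric flow rate.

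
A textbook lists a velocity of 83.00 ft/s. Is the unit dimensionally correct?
Yes

velocity has SI base units: m / s
ft/s reduces to the same SI base units, so it is a valid unit for velocity.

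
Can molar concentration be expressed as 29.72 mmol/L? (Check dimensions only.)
Yes

molar concentration has SI base units: mol / m^3
mmol/L reduces to the same SI base units, so it is a valid unit for molar concentration.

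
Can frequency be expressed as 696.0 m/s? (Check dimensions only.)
No

frequency has SI base units: 1 / s
m/s does NOT reduce to 1 / s; a valid unit for frequency would be e.g. Hz.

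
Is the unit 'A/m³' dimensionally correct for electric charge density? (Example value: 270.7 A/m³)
No

electric charge density has SI base units: A * s / m^3
A/m³ does NOT reduce to A * s / m^3; a valid unit for electric charge density would be e.g. C/m³.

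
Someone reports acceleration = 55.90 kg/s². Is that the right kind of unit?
No

acceleration has SI base units: m / s^2
kg/s² does NOT reduce to m / s^2; a valid unit for acceleration would be e.g. m/s².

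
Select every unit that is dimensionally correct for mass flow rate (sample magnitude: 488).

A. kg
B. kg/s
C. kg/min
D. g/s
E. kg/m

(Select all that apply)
B, C, D

mass flow rate has SI base units: kg / s

Checking each option against kg / s:
  A. kg: ✗ does not match
  B. kg/s: ✓ matches
  C. kg/min: ✓ matches
  D. g/s: ✓ matches
  E. kg/m: ✗ does not match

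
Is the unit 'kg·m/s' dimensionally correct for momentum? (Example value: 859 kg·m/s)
Yes

momentum has SI base units: kg * m / s
kg·m/s reduces to the same SI base units, so it is a valid unit for momentum.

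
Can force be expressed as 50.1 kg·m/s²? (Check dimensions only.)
Yes

force has SI base units: kg * m / s^2
kg·m/s² reduces to the same SI base units, so it is a valid unit for force.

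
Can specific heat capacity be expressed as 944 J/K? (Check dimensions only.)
No

specific heat capacity has SI base units: m^2 / (s^2 * K)
J/K does NOT reduce to m^2 / (s^2 * K); a valid unit for specific heat capacity would be e.g. J/(kg·K).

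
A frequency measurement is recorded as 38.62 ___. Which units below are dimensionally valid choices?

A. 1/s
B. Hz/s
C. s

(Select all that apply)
A

frequency has SI base units: 1 / s

Checking each option against 1 / s:
  A. 1/s: ✓ matches
  B. Hz/s: ✗ does not match
  C. s: ✗ does not match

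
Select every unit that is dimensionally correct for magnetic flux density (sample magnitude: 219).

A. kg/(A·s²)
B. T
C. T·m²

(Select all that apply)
A, B

magnetic flux density has SI base units: kg / (A * s^2)

Checking each option against kg / (A * s^2):
  A. kg/(A·s²): ✓ matches
  B. T: ✓ matches
  C. T·m²: ✗ does not match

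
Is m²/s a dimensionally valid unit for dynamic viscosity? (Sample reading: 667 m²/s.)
No

dynamic viscosity has SI base units: kg / (m * s)
m²/s does NOT reduce to kg / (m * s); a valid unit for dynamic viscosity would be e.g. Pa·s.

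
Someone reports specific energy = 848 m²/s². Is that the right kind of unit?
Yes

specific energy has SI base units: m^2 / s^2
m²/s² reduces to the same SI base units, so it is a valid unit for specific energy.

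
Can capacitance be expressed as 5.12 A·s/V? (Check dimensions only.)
Yes

capacitance has SI base units: A^2 * s^4 / (kg * m^2)
A·s/V reduces to the same SI base units, so it is a valid unit for capacitance.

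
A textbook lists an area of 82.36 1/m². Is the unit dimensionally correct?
No

area has SI base units: m^2
1/m² does NOT reduce to m^2; a valid unit for area would be e.g. m².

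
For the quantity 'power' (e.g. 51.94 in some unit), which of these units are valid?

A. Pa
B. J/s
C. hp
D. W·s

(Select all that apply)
B, C

power has SI base units: kg * m^2 / s^3

Checking each option against kg * m^2 / s^3:
  A. Pa: ✗ does not match
  B. J/s: ✓ matches
  C. hp: ✓ matches
  D. W·s: ✗ does not match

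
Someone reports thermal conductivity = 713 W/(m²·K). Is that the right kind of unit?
No

thermal conductivity has SI base units: kg * m / (s^3 * K)
W/(m²·K) does NOT reduce to kg * m / (s^3 * K); a valid unit for thermal conductivity would be e.g. W/(m·K).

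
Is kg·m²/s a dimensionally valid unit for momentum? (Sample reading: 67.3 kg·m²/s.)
No

momentum has SI base units: kg * m / s
kg·m²/s does NOT reduce to kg * m / s; a valid unit for momentum would be e.g. kg·m/s.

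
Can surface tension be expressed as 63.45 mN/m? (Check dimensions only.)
Yes

surface tension has SI base units: kg / s^2
mN/m reduces to the same SI base units, so it is a valid unit for surface tension.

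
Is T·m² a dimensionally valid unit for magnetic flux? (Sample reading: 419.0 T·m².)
Yes

magnetic flux has SI base units: kg * m^2 / (A * s^2)
T·m² reduces to the same SI base units, so it is a valid unit for magnetic flux.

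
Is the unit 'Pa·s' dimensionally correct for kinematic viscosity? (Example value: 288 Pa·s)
No

kinematic viscosity has SI base units: m^2 / s
Pa·s does NOT reduce to m^2 / s; a valid unit for kinematic viscosity would be e.g. m²/s.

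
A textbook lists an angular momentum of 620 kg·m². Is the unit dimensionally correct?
No

angular momentum has SI base units: kg * m^2 / s
kg·m² does NOT reduce to kg * m^2 / s; a valid unit for angular momentum would be e.g. kg·m²/s.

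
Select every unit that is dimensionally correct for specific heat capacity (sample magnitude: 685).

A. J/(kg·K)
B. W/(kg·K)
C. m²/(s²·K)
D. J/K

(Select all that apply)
A, C

specific heat capacity has SI base units: m^2 / (s^2 * K)

Checking each option against m^2 / (s^2 * K):
  A. J/(kg·K): ✓ matches
  B. W/(kg·K): ✗ does not match
  C. m²/(s²·K): ✓ matches
  D. J/K: ✗ does not match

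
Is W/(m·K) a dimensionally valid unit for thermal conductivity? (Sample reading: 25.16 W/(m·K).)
Yes

thermal conductivity has SI base units: kg * m / (s^3 * K)
W/(m·K) reduces to the same SI base units, so it is a valid unit for thermal conductivity.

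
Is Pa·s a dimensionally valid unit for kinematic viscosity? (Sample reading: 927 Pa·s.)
No

kinematic viscosity has SI base units: m^2 / s
Pa·s does NOT reduce to m^2 / s; a valid unit for kinematic viscosity would be e.g. m²/s.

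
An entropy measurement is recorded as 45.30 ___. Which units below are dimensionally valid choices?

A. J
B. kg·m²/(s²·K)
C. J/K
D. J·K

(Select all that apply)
B, C

entropy has SI base units: kg * m^2 / (s^2 * K)

Checking each option against kg * m^2 / (s^2 * K):
  A. J: ✗ does not match
  B. kg·m²/(s²·K): ✓ matches
  C. J/K: ✓ matches
  D. J·K: ✗ does not match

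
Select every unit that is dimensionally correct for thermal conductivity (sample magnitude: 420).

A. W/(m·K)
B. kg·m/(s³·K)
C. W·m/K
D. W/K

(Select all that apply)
A, B

thermal conductivity has SI base units: kg * m / (s^3 * K)

Checking each option against kg * m / (s^3 * K):
  A. W/(m·K): ✓ matches
  B. kg·m/(s³·K): ✓ matches
  C. W·m/K: ✗ does not match
  D. W/K: ✗ does not match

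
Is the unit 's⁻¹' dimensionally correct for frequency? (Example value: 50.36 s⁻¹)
Yes

frequency has SI base units: 1 / s
s⁻¹ reduces to the same SI base units, so it is a valid unit for frequency.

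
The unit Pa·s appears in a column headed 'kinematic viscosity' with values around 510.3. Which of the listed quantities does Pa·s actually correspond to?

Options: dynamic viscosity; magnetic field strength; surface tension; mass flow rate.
dynamic viscosity

kinematic viscosity should have units dimensionally equivalent to m^2 / s (e.g. m²/s).
The given unit 'Pa·s' reduces to kg / (m * s). Of the listed options, that is the dimensionality of dynamic viscosity.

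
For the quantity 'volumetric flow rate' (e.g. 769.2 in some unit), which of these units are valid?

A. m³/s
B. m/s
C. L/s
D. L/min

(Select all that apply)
A, C, D

volumetric flow rate has SI base units: m^3 / s

Checking each option against m^3 / s:
  A. m³/s: ✓ matches
  B. m/s: ✗ does not match
  C. L/s: ✓ matches
  D. L/min: ✓ matches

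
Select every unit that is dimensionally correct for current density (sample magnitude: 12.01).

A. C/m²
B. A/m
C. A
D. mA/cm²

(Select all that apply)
D

current density has SI base units: A / m^2

Checking each option against A / m^2:
  A. C/m²: ✗ does not match
  B. A/m: ✗ does not match
  C. A: ✗ does not match
  D. mA/cm²: ✓ matches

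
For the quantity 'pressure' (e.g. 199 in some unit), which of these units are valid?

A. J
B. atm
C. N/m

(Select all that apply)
B

pressure has SI base units: kg / (m * s^2)

Checking each option against kg / (m * s^2):
  A. J: ✗ does not match
  B. atm: ✓ matches
  C. N/m: ✗ does not match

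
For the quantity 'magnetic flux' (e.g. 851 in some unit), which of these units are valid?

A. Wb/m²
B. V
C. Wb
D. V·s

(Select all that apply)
C, D

magnetic flux has SI base units: kg * m^2 / (A * s^2)

Checking each option against kg * m^2 / (A * s^2):
  A. Wb/m²: ✗ does not match
  B. V: ✗ does not match
  C. Wb: ✓ matches
  D. V·s: ✓ matches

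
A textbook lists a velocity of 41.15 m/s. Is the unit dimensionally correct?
Yes

velocity has SI base units: m / s
m/s reduces to the same SI base units, so it is a valid unit for velocity.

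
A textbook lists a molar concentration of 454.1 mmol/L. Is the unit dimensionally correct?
Yes

molar concentration has SI base units: mol / m^3
mmol/L reduces to the same SI base units, so it is a valid unit for molar concentration.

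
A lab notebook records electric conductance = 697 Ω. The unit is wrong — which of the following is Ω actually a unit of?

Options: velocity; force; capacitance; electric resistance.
electric resistance

electric conductance should have units dimensionally equivalent to A^2 * s^3 / (kg * m^2) (e.g. S).
The given unit 'Ω' reduces to kg * m^2 / (A^2 * s^3). Of the listed options, that is the dimensionality of electric resistance.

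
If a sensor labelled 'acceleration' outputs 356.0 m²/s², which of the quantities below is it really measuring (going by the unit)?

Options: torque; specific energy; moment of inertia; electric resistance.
specific energy

acceleration should have units dimensionally equivalent to m / s^2 (e.g. m/s²).
The given unit 'm²/s²' reduces to m^2 / s^2. Of the listed options, that is the dimensionality of specific energy.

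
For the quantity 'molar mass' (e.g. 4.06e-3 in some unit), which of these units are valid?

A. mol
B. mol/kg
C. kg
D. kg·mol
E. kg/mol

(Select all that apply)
E

molar mass has SI base units: kg / mol

Checking each option against kg / mol:
  A. mol: ✗ does not match
  B. mol/kg: ✗ does not match
  C. kg: ✗ does not match
  D. kg·mol: ✗ does not match
  E. kg/mol: ✓ matches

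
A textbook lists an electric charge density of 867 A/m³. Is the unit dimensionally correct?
No

electric charge density has SI base units: A * s / m^3
A/m³ does NOT reduce to A * s / m^3; a valid unit for electric charge density would be e.g. C/m³.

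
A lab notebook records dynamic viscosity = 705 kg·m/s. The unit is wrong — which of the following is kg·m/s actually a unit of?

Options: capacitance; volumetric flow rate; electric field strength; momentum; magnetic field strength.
momentum

dynamic viscosity should have units dimensionally equivalent to kg / (m * s) (e.g. Pa·s).
The given unit 'kg·m/s' reduces to kg * m / s. Of the listed options, that is the dimensionality of momentum.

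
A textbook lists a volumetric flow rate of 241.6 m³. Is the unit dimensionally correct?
No

volumetric flow rate has SI base units: m^3 / s
m³ does NOT reduce to m^3 / s; a valid unit for volumetric flow rate would be e.g. m³/s.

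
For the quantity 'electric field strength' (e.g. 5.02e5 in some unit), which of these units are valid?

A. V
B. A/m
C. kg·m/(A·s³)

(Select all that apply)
C

electric field strength has SI base units: kg * m / (A * s^3)

Checking each option against kg * m / (A * s^3):
  A. V: ✗ does not match
  B. A/m: ✗ does not match
  C. kg·m/(A·s³): ✓ matches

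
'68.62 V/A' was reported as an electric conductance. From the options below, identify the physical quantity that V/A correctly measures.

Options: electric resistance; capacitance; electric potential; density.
electric resistance

electric conductance should have units dimensionally equivalent to A^2 * s^3 / (kg * m^2) (e.g. S).
The given unit 'V/A' reduces to kg * m^2 / (A^2 * s^3). Of the listed options, that is the dimensionality of electric resistance.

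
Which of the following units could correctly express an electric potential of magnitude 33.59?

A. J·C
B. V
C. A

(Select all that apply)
B

electric potential has SI base units: kg * m^2 / (A * s^3)

Checking each option against kg * m^2 / (A * s^3):
  A. J·C: ✗ does not match
  B. V: ✓ matches
  C. A: ✗ does not match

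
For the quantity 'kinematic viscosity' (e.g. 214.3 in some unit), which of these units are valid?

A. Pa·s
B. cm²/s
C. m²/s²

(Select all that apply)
B

kinematic viscosity has SI base units: m^2 / s

Checking each option against m^2 / s:
  A. Pa·s: ✗ does not match
  B. cm²/s: ✓ matches
  C. m²/s²: ✗ does not match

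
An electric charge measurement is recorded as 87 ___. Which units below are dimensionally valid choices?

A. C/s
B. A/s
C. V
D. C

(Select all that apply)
D

electric charge has SI base units: A * s

Checking each option against A * s:
  A. C/s: ✗ does not match
  B. A/s: ✗ does not match
  C. V: ✗ does not match
  D. C: ✓ matches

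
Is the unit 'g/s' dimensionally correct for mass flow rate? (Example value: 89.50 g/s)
Yes

mass flow rate has SI base units: kg / s
g/s reduces to the same SI base units, so it is a valid unit for mass flow rate.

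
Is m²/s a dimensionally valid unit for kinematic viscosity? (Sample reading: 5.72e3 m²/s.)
Yes

kinematic viscosity has SI base units: m^2 / s
m²/s reduces to the same SI base units, so it is a valid unit for kinematic viscosity.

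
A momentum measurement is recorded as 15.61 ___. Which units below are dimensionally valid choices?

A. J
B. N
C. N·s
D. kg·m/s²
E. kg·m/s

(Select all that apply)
C, E

momentum has SI base units: kg * m / s

Checking each option against kg * m / s:
  A. J: ✗ does not match
  B. N: ✗ does not match
  C. N·s: ✓ matches
  D. kg·m/s²: ✗ does not match
  E. kg·m/s: ✓ matches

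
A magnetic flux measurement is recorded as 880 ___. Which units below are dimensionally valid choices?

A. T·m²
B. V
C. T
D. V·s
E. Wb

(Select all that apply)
A, D, E

magnetic flux has SI base units: kg * m^2 / (A * s^2)

Checking each option against kg * m^2 / (A * s^2):
  A. T·m²: ✓ matches
  B. V: ✗ does not match
  C. T: ✗ does not match
  D. V·s: ✓ matches
  E. Wb: ✓ matches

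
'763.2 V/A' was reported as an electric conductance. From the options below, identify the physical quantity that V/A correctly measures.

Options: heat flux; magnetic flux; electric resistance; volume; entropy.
electric resistance

electric conductance should have units dimensionally equivalent to A^2 * s^3 / (kg * m^2) (e.g. S).
The given unit 'V/A' reduces to kg * m^2 / (A^2 * s^3). Of the listed options, that is the dimensionality of electric resistance.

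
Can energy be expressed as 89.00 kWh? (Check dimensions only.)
Yes

energy has SI base units: kg * m^2 / s^2
kWh reduces to the same SI base units, so it is a valid unit for energy.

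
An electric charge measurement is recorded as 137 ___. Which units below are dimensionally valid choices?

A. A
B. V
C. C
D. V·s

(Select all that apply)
C

electric charge has SI base units: A * s

Checking each option against A * s:
  A. A: ✗ does not match
  B. V: ✗ does not match
  C. C: ✓ matches
  D. V·s: ✗ does not match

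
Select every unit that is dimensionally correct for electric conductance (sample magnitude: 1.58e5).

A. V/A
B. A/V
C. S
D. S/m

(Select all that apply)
B, C

electric conductance has SI base units: A^2 * s^3 / (kg * m^2)

Checking each option against A^2 * s^3 / (kg * m^2):
  A. V/A: ✗ does not match
  B. A/V: ✓ matches
  C. S: ✓ matches
  D. S/m: ✗ does not match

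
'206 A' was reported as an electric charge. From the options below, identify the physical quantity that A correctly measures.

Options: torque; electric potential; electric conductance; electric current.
electric current

electric charge should have units dimensionally equivalent to A * s (e.g. C).
The given unit 'A' reduces to A. Of the listed options, that is the dimensionality of electric current.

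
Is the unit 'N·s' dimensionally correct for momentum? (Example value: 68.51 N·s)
Yes

momentum has SI base units: kg * m / s
N·s reduces to the same SI base units, so it is a valid unit for momentum.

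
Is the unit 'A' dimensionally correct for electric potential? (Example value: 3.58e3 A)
No

electric potential has SI base units: kg * m^2 / (A * s^3)
A does NOT reduce to kg * m^2 / (A * s^3); a valid unit for electric potential would be e.g. V.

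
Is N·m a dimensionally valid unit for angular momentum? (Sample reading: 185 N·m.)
No

angular momentum has SI base units: kg * m^2 / s
N·m does NOT reduce to kg * m^2 / s; a valid unit for angular momentum would be e.g. kg·m²/s.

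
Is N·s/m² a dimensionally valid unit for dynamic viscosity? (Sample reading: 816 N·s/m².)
Yes

dynamic viscosity has SI base units: kg / (m * s)
N·s/m² reduces to the same SI base units, so it is a valid unit for dynamic viscosity.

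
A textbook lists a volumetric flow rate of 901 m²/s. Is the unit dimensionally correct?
No

volumetric flow rate has SI base units: m^3 / s
m²/s does NOT reduce to m^3 / s; a valid unit for volumetric flow rate would be e.g. m³/s.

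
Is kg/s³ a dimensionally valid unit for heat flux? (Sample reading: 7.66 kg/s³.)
Yes

heat flux has SI base units: kg / s^3
kg/s³ reduces to the same SI base units, so it is a valid unit for heat flux.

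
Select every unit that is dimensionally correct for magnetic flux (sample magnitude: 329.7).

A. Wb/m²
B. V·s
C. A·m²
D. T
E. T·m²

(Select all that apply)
B, E

magnetic flux has SI base units: kg * m^2 / (A * s^2)

Checking each option against kg * m^2 / (A * s^2):
  A. Wb/m²: ✗ does not match
  B. V·s: ✓ matches
  C. A·m²: ✗ does not match
  D. T: ✗ does not match
  E. T·m²: ✓ matches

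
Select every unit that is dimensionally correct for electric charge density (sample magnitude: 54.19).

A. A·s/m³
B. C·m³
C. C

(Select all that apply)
A

electric charge density has SI base units: A * s / m^3

Checking each option against A * s / m^3:
  A. A·s/m³: ✓ matches
  B. C·m³: ✗ does not match
  C. C: ✗ does not match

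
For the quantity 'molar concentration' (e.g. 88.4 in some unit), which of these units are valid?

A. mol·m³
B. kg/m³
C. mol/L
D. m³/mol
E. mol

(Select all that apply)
C

molar concentration has SI base units: mol / m^3

Checking each option against mol / m^3:
  A. mol·m³: ✗ does not match
  B. kg/m³: ✗ does not match
  C. mol/L: ✓ matches
  D. m³/mol: ✗ does not match
  E. mol: ✗ does not match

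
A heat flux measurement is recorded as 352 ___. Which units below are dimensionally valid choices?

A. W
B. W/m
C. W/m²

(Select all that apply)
C

heat flux has SI base units: kg / s^3

Checking each option against kg / s^3:
  A. W: ✗ does not match
  B. W/m: ✗ does not match
  C. W/m²: ✓ matches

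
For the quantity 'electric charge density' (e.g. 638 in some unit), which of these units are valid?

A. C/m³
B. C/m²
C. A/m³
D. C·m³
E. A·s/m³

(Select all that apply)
A, E

electric charge density has SI base units: A * s / m^3

Checking each option against A * s / m^3:
  A. C/m³: ✓ matches
  B. C/m²: ✗ does not match
  C. A/m³: ✗ does not match
  D. C·m³: ✗ does not match
  E. A·s/m³: ✓ matches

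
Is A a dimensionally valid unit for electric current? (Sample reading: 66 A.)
Yes

electric current has SI base units: A
A reduces to the same SI base units, so it is a valid unit for electric current.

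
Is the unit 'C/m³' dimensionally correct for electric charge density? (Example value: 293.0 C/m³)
Yes

electric charge density has SI base units: A * s / m^3
C/m³ reduces to the same SI base units, so it is a valid unit for electric charge density.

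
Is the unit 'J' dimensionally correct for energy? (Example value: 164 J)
Yes

energy has SI base units: kg * m^2 / s^2
J reduces to the same SI base units, so it is a valid unit for energy.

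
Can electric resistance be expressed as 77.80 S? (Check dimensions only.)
No

electric resistance has SI base units: kg * m^2 / (A^2 * s^3)
S does NOT reduce to kg * m^2 / (A^2 * s^3); a valid unit for electric resistance would be e.g. Ω.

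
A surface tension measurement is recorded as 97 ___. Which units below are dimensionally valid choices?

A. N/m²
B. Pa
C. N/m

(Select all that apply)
C

surface tension has SI base units: kg / s^2

Checking each option against kg / s^2:
  A. N/m²: ✗ does not match
  B. Pa: ✗ does not match
  C. N/m: ✓ matches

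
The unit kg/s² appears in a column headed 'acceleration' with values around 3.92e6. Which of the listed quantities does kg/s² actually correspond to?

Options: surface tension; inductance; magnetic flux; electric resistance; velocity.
surface tension

acceleration should have units dimensionally equivalent to m / s^2 (e.g. m/s²).
The given unit 'kg/s²' reduces to kg / s^2. Of the listed options, that is the dimensionality of surface tension.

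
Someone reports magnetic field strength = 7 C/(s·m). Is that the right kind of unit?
Yes

magnetic field strength has SI base units: A / m
C/(s·m) reduces to the same SI base units, so it is a valid unit for magnetic field strength.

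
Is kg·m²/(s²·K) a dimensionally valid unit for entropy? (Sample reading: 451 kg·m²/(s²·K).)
Yes

entropy has SI base units: kg * m^2 / (s^2 * K)
kg·m²/(s²·K) reduces to the same SI base units, so it is a valid unit for entropy.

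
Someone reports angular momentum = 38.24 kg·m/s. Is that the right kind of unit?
No

angular momentum has SI base units: kg * m^2 / s
kg·m/s does NOT reduce to kg * m^2 / s; a valid unit for angular momentum would be e.g. kg·m²/s.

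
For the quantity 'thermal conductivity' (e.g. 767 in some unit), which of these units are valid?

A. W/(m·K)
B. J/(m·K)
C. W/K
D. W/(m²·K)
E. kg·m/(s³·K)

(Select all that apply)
A, E

thermal conductivity has SI base units: kg * m / (s^3 * K)

Checking each option against kg * m / (s^3 * K):
  A. W/(m·K): ✓ matches
  B. J/(m·K): ✗ does not match
  C. W/K: ✗ does not match
  D. W/(m²·K): ✗ does not match
  E. kg·m/(s³·K): ✓ matches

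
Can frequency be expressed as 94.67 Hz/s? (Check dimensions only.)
No

frequency has SI base units: 1 / s
Hz/s does NOT reduce to 1 / s; a valid unit for frequency would be e.g. Hz.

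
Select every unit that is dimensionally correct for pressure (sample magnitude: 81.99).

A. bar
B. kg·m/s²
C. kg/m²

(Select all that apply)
A

pressure has SI base units: kg / (m * s^2)

Checking each option against kg / (m * s^2):
  A. bar: ✓ matches
  B. kg·m/s²: ✗ does not match
  C. kg/m²: ✗ does not match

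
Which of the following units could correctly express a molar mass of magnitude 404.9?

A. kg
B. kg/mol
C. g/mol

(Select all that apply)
B, C

molar mass has SI base units: kg / mol

Checking each option against kg / mol:
  A. kg: ✗ does not match
  B. kg/mol: ✓ matches
  C. g/mol: ✓ matches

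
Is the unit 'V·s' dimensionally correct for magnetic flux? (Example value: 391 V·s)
Yes

magnetic flux has SI base units: kg * m^2 / (A * s^2)
V·s reduces to the same SI base units, so it is a valid unit for magnetic flux.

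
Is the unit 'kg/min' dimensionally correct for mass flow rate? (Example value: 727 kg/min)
Yes

mass flow rate has SI base units: kg / s
kg/min reduces to the same SI base units, so it is a valid unit for mass flow rate.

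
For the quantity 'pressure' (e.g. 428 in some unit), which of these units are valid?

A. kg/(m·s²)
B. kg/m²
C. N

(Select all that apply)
A

pressure has SI base units: kg / (m * s^2)

Checking each option against kg / (m * s^2):
  A. kg/(m·s²): ✓ matches
  B. kg/m²: ✗ does not match
  C. N: ✗ does not match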